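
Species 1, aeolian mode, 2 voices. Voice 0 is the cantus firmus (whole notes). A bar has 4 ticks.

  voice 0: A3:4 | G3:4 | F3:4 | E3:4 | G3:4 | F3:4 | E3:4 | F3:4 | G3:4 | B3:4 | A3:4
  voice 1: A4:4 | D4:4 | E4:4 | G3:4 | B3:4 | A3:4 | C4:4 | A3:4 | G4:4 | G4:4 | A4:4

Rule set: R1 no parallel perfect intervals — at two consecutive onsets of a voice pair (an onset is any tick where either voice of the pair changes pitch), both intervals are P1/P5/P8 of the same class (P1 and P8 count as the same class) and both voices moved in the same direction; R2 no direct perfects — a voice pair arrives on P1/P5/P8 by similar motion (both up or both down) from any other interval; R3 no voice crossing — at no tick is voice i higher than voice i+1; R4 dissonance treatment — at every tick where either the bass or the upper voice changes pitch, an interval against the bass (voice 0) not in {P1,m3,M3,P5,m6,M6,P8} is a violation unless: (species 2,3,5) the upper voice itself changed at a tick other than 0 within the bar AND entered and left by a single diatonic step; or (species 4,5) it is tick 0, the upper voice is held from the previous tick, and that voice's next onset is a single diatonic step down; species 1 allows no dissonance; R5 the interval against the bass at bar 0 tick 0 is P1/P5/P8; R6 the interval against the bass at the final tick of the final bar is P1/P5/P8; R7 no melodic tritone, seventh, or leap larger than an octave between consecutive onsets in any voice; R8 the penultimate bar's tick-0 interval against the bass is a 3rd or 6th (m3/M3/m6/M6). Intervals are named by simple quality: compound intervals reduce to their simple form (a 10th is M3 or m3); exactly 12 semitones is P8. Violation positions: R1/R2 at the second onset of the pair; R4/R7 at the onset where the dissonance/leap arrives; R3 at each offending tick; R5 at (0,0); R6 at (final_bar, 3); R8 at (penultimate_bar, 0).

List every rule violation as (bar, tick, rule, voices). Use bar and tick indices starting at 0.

(1, 0, R2, (0, 1))
(2, 0, R4, (0, 1))
(8, 0, R2, (0, 1))
(8, 0, R7, (1,))

bar 0: v0=A3 v1=A4 downbeat P8
bar 1: v0=G3 v1=D4 downbeat P5
bar 2: v0=F3 v1=E4 downbeat M7
bar 3: v0=E3 v1=G3 downbeat m3
bar 4: v0=G3 v1=B3 downbeat M3
bar 5: v0=F3 v1=A3 downbeat M3
bar 6: v0=E3 v1=C4 downbeat m6
bar 7: v0=F3 v1=A3 downbeat M3
bar 8: v0=G3 v1=G4 downbeat P8
bar 9: v0=B3 v1=G4 downbeat m6
bar 10: v0=A3 v1=A4 downbeat P8
  -> R2 @ bar 1 tick 0 v(0, 1): A3/A4 P8 -> G3/D4 P5 similar
  -> R4 @ bar 2 tick 0 v(0, 1): F3/E4 M7 untreated
  -> R2 @ bar 8 tick 0 v(0, 1): F3/A3 M3 -> G3/G4 P8 similar
  -> R7 @ bar 8 tick 0 v(1,): A3->G4 leap 10st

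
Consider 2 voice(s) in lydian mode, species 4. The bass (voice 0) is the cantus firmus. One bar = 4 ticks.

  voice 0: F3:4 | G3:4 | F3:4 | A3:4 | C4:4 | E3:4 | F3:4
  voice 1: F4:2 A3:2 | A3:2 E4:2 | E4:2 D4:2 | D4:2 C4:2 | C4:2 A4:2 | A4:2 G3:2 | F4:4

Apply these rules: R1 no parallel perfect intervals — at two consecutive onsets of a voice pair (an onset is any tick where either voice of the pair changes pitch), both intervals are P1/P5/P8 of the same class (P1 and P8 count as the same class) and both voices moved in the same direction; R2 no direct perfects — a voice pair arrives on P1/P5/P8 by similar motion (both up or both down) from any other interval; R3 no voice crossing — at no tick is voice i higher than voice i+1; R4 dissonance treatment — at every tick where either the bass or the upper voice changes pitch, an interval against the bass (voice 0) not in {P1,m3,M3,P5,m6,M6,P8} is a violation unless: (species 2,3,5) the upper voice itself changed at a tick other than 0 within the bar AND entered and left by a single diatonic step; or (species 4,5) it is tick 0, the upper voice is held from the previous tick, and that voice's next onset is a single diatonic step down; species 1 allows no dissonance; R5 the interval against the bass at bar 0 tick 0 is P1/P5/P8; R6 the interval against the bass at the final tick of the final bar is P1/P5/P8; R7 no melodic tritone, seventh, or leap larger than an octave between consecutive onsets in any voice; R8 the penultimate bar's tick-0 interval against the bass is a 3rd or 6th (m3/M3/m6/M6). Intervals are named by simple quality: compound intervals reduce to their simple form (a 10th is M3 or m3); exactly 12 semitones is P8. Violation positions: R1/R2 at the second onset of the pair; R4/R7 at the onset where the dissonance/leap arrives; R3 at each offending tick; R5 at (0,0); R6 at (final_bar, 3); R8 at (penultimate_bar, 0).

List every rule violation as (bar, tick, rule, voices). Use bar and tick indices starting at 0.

bar 0: v0=F3 v1=F4 downbeat P8
bar 1: v0=G3 v1=A3 downbeat M2
bar 2: v0=F3 v1=E4 downbeat M7
bar 3: v0=A3 v1=D4 downbeat P4
bar 4: v0=C4 v1=C4 downbeat P1
bar 5: v0=E3 v1=A4 downbeat P4
bar 6: v0=F3 v1=F4 downbeat P8
  -> R4 @ bar 1 tick 0 v(0, 1): G3/A3 M2 untreated
  -> R4 @ bar 5 tick 0 v(0, 1): E3/A4 P4 untreated
  -> R8 @ bar 5 tick 0 v(0, 1): penult P4 not 3rd/6th
  -> R7 @ bar 5 tick 2 v(1,): A4->G3 leap 14st
  -> R2 @ bar 6 tick 0 v(0, 1): E3/G3 m3 -> F3/F4 P8 similar
  -> R7 @ bar 6 tick 0 v(1,): G3->F4 leap 10st

(1, 0, R4, (0, 1))
(5, 0, R4, (0, 1))
(5, 0, R8, (0, 1))
(5, 2, R7, (1,))
(6, 0, R2, (0, 1))
(6, 0, R7, (1,))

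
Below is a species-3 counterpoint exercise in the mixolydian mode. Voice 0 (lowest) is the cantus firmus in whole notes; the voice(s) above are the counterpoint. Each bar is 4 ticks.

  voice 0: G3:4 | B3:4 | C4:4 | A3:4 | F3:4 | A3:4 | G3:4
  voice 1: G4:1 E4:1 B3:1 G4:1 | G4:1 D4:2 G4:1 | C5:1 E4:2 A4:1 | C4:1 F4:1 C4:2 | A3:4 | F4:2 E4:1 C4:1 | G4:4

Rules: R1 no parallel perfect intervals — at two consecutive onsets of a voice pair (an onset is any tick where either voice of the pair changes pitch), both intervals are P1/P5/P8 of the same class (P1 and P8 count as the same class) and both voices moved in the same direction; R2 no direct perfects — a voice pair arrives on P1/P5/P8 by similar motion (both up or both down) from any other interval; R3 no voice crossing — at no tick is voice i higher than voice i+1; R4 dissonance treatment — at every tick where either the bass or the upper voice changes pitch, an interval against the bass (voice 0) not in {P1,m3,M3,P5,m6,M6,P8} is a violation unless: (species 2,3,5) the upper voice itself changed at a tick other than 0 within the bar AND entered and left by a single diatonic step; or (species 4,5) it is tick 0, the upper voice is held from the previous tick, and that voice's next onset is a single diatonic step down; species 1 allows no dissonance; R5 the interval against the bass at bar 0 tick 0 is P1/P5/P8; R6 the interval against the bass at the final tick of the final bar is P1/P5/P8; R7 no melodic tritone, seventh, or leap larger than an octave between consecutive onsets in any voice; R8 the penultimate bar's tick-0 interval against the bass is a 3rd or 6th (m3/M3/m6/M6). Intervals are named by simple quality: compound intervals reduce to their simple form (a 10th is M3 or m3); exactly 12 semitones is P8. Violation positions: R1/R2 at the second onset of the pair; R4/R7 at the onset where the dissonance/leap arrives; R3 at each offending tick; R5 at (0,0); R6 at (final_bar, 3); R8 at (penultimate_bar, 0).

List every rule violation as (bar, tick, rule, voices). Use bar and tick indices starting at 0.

(2, 0, R2, (0, 1))

bar 0: v0=G3 v1=G4 downbeat P8
bar 1: v0=B3 v1=G4 downbeat m6
bar 2: v0=C4 v1=C5 downbeat P8
bar 3: v0=A3 v1=C4 downbeat m3
bar 4: v0=F3 v1=A3 downbeat M3
bar 5: v0=A3 v1=F4 downbeat m6
bar 6: v0=G3 v1=G4 downbeat P8
  -> R2 @ bar 2 tick 0 v(0, 1): B3/G4 m6 -> C4/C5 P8 similar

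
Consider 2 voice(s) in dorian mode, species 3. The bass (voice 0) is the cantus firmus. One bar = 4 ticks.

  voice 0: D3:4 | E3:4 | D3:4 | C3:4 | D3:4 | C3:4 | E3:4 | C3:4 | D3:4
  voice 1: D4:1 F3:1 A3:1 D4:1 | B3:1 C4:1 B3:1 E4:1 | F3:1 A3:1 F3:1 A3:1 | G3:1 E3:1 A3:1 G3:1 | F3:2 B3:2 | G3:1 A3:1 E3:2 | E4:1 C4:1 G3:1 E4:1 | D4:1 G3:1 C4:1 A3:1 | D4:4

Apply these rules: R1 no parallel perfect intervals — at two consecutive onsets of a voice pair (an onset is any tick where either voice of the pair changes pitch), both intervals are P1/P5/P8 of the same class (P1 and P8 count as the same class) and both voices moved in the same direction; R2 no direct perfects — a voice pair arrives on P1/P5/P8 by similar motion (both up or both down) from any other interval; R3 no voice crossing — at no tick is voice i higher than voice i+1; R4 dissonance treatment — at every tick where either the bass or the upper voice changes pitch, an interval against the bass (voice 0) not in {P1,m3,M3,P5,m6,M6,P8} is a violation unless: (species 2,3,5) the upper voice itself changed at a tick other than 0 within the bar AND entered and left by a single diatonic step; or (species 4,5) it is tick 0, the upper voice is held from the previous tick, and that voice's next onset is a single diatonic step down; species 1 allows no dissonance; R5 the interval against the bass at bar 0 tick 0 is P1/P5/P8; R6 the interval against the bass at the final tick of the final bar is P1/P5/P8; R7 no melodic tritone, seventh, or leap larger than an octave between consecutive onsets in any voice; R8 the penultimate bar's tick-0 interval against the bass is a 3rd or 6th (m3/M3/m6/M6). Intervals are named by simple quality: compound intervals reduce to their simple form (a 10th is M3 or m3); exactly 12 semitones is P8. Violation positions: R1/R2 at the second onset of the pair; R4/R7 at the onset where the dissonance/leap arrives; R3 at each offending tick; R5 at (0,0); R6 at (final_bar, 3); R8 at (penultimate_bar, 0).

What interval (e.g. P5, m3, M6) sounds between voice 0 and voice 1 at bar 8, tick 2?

P8

voice 0=D3 voice 1=D4 -> P8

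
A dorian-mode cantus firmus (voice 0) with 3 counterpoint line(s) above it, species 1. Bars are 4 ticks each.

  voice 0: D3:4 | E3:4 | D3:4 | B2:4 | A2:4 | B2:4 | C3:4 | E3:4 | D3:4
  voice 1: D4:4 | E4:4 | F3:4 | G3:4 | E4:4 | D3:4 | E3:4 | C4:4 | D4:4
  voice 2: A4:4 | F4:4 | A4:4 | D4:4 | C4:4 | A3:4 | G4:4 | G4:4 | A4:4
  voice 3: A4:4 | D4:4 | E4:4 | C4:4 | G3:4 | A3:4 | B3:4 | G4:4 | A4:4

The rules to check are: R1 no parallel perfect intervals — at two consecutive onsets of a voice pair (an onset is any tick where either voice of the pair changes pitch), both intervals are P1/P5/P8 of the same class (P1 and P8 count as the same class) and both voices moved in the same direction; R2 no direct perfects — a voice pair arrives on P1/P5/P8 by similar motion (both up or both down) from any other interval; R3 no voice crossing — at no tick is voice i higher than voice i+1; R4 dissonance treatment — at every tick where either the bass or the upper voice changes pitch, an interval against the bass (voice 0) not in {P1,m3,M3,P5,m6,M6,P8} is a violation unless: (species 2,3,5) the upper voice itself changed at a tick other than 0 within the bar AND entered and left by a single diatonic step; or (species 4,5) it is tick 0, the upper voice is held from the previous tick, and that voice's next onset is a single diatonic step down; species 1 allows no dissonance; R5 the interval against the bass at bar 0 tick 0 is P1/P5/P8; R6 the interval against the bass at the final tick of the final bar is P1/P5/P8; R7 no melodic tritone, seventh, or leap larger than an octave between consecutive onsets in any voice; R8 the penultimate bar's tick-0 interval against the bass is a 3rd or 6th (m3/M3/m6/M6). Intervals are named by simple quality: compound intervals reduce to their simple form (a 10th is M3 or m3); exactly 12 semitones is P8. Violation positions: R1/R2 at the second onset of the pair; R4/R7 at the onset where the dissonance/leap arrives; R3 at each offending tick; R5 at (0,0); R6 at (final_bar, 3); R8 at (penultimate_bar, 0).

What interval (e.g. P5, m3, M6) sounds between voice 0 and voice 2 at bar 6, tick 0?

voice 0=C3 voice 2=G4 -> P5

P5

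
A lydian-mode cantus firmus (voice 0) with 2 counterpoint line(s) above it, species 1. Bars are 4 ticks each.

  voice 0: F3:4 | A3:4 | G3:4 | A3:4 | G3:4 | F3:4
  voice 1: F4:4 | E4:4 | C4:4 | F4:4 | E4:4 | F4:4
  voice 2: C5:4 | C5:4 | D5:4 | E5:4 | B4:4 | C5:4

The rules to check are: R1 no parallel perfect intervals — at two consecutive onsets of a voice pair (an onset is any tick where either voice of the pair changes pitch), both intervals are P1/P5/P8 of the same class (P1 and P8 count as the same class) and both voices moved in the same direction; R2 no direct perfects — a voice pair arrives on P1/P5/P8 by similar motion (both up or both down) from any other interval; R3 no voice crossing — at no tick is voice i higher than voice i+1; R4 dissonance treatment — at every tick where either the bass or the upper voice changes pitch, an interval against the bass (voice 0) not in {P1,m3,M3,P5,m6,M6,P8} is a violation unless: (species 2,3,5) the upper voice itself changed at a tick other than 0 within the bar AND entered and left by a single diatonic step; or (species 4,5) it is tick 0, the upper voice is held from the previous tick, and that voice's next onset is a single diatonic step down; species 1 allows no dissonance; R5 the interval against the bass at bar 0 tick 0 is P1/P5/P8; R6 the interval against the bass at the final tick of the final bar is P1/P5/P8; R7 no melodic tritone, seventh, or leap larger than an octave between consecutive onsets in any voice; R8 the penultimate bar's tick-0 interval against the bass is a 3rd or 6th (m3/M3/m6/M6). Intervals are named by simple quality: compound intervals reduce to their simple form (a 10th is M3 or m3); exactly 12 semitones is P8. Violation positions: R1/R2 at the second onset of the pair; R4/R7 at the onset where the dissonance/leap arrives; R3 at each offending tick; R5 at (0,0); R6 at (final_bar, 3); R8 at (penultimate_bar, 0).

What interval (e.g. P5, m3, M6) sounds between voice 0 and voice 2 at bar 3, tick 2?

P5

voice 0=A3 voice 2=E5 -> P5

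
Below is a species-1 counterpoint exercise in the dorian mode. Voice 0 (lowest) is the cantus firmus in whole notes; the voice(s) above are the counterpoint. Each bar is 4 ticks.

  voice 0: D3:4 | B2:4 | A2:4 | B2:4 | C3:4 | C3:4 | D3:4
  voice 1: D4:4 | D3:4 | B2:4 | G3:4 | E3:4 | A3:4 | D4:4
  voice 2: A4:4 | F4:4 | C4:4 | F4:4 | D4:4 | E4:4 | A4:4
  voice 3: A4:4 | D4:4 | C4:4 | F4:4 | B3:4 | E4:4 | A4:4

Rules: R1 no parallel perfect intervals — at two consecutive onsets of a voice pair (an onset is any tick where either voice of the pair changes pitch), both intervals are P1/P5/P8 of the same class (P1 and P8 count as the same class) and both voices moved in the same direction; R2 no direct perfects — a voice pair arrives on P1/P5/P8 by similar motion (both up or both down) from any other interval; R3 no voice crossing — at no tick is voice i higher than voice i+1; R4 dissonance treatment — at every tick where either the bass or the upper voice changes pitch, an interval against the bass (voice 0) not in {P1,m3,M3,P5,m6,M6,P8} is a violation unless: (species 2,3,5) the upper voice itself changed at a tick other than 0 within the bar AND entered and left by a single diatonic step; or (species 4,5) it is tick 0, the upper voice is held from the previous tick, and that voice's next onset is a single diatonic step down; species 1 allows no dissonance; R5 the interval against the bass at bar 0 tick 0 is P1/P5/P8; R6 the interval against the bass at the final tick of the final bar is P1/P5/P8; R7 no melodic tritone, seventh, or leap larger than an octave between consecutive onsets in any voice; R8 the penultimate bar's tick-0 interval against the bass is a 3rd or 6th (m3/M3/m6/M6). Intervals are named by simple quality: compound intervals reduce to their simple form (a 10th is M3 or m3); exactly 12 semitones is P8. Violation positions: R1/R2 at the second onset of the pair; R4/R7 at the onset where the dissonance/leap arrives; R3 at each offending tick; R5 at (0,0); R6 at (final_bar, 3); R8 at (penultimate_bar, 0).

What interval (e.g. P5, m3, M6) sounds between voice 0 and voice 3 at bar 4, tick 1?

voice 0=C3 voice 3=B3 -> M7

M7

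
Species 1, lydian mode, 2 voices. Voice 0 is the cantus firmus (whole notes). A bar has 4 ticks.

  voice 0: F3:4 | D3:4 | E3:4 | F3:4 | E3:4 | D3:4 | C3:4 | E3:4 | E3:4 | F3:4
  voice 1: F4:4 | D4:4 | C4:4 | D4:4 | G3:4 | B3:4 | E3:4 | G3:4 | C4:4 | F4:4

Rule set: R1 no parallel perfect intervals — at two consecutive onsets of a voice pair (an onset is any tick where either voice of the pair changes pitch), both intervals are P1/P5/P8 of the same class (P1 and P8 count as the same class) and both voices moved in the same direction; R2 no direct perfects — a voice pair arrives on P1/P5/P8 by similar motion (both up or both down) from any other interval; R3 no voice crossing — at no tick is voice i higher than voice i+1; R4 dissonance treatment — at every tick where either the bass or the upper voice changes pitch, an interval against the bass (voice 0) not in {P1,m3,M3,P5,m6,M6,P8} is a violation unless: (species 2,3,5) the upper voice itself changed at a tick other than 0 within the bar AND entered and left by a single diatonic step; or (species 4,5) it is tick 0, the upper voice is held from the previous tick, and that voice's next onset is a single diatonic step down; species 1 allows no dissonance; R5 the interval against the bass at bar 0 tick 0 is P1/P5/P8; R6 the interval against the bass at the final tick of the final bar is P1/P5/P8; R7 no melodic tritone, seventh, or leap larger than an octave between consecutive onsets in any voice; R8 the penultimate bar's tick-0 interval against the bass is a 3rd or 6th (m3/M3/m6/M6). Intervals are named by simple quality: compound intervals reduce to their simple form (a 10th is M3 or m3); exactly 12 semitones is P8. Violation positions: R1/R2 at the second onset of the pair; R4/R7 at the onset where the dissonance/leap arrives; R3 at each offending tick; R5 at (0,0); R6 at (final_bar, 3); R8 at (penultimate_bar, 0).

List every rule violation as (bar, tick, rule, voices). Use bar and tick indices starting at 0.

(1, 0, R1, (0, 1))
(9, 0, R2, (0, 1))

bar 0: v0=F3 v1=F4 downbeat P8
bar 1: v0=D3 v1=D4 downbeat P8
bar 2: v0=E3 v1=C4 downbeat m6
bar 3: v0=F3 v1=D4 downbeat M6
bar 4: v0=E3 v1=G3 downbeat m3
bar 5: v0=D3 v1=B3 downbeat M6
bar 6: v0=C3 v1=E3 downbeat M3
bar 7: v0=E3 v1=G3 downbeat m3
bar 8: v0=E3 v1=C4 downbeat m6
bar 9: v0=F3 v1=F4 downbeat P8
  -> R1 @ bar 1 tick 0 v(0, 1): F3/F4 P8 -> D3/D4 P8 similar
  -> R2 @ bar 9 tick 0 v(0, 1): E3/C4 m6 -> F3/F4 P8 similar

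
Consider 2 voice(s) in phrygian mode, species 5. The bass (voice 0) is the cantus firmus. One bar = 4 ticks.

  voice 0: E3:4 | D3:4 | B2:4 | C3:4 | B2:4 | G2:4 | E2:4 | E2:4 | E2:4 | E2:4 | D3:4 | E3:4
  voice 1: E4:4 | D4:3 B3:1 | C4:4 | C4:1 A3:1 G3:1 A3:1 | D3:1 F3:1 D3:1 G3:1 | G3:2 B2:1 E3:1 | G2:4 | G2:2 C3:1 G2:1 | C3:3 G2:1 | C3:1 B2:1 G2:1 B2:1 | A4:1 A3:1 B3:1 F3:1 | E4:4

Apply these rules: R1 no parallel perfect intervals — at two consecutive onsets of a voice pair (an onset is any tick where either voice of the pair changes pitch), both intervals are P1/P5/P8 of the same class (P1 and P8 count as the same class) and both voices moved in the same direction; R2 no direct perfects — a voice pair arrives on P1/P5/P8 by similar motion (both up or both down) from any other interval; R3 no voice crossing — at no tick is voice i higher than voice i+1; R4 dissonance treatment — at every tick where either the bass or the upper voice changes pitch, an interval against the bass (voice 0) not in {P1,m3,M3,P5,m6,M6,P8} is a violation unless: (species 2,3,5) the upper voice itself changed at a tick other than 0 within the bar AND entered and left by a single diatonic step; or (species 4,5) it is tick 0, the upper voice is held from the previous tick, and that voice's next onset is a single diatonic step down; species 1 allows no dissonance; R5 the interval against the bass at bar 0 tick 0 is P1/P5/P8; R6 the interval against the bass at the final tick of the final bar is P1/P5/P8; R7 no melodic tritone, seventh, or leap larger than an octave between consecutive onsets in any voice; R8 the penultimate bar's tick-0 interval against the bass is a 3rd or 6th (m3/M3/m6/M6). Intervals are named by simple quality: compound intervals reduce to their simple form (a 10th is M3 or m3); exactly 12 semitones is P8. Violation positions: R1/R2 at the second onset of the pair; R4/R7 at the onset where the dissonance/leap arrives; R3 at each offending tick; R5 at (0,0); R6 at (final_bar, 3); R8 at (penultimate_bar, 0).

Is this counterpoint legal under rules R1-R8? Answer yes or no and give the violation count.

bar 0: v0=E3 v1=E4 (P8)
bar 1: v0=D3 v1=D4 (P8)
bar 2: v0=B2 v1=C4 (m2)
bar 3: v0=C3 v1=C4 (P8)
bar 4: v0=B2 v1=D3 (m3)
bar 5: v0=G2 v1=G3 (P8)
bar 6: v0=E2 v1=G2 (m3)
bar 7: v0=E2 v1=G2 (m3)
bar 8: v0=E2 v1=C3 (m6)
bar 9: v0=E2 v1=C3 (m6)
bar 10: v0=D3 v1=A4 (P5)
bar 11: v0=E3 v1=E4 (P8)
  R1 @ bar1.0: E3/E4 P8 -> D3/D4 P8 similar
  R4 @ bar2.0: B2/C4 m2 untreated
  R4 @ bar4.1: B2/F3 TT untreated
  R1 @ bar10.0: E2/B2 P5 -> D3/A4 P5 similar
  R7 @ bar10.0: E2->D3 leap 10st
  R7 @ bar10.0: B2->A4 leap 22st
  R8 @ bar10.0: penult P5 not 3rd/6th
  R7 @ bar10.3: B3->F3 leap 6st
  R2 @ bar11.0: D3/F3 m3 -> E3/E4 P8 similar
  R7 @ bar11.0: F3->E4 leap 11st

No (10 violations)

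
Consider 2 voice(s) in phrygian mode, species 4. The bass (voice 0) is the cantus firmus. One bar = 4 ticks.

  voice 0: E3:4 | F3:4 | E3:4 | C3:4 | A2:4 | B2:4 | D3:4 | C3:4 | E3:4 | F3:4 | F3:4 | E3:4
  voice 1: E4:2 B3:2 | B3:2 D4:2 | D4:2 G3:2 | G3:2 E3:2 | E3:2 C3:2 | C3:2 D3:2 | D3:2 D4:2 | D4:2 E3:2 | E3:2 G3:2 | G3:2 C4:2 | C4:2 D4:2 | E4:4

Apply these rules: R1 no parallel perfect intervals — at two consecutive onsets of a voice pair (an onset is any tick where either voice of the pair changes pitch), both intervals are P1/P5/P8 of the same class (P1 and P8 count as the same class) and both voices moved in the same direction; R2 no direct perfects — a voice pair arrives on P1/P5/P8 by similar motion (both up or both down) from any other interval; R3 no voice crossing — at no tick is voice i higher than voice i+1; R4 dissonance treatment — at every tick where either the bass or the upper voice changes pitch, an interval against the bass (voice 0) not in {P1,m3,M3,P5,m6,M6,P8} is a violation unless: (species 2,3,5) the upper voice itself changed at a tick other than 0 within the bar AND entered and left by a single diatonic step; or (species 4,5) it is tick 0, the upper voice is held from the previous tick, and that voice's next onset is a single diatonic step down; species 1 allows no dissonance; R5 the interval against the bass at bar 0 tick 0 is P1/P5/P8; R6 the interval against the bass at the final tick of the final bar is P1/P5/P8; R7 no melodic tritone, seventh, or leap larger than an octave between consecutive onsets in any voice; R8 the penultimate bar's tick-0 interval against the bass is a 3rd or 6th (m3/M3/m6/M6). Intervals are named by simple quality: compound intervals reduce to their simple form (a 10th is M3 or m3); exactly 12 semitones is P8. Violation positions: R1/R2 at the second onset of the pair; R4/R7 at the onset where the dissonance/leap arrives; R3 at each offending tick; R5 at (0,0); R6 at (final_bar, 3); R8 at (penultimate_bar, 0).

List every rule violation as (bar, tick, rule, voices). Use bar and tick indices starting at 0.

(1, 0, R4, (0, 1))
(2, 0, R4, (0, 1))
(5, 0, R4, (0, 1))
(7, 0, R4, (0, 1))
(7, 2, R7, (1,))
(9, 0, R4, (0, 1))
(10, 0, R8, (0, 1))

bar 0: v0=E3 v1=E4 downbeat P8
bar 1: v0=F3 v1=B3 downbeat TT
bar 2: v0=E3 v1=D4 downbeat m7
bar 3: v0=C3 v1=G3 downbeat P5
bar 4: v0=A2 v1=E3 downbeat P5
bar 5: v0=B2 v1=C3 downbeat m2
bar 6: v0=D3 v1=D3 downbeat P1
bar 7: v0=C3 v1=D4 downbeat M2
bar 8: v0=E3 v1=E3 downbeat P1
bar 9: v0=F3 v1=G3 downbeat M2
bar 10: v0=F3 v1=C4 downbeat P5
bar 11: v0=E3 v1=E4 downbeat P8
  -> R4 @ bar 1 tick 0 v(0, 1): F3/B3 TT untreated
  -> R4 @ bar 2 tick 0 v(0, 1): E3/D4 m7 untreated
  -> R4 @ bar 5 tick 0 v(0, 1): B2/C3 m2 untreated
  -> R4 @ bar 7 tick 0 v(0, 1): C3/D4 M2 untreated
  -> R7 @ bar 7 tick 2 v(1,): D4->E3 leap 10st
  -> R4 @ bar 9 tick 0 v(0, 1): F3/G3 M2 untreated
  -> R8 @ bar 10 tick 0 v(0, 1): penult P5 not 3rd/6th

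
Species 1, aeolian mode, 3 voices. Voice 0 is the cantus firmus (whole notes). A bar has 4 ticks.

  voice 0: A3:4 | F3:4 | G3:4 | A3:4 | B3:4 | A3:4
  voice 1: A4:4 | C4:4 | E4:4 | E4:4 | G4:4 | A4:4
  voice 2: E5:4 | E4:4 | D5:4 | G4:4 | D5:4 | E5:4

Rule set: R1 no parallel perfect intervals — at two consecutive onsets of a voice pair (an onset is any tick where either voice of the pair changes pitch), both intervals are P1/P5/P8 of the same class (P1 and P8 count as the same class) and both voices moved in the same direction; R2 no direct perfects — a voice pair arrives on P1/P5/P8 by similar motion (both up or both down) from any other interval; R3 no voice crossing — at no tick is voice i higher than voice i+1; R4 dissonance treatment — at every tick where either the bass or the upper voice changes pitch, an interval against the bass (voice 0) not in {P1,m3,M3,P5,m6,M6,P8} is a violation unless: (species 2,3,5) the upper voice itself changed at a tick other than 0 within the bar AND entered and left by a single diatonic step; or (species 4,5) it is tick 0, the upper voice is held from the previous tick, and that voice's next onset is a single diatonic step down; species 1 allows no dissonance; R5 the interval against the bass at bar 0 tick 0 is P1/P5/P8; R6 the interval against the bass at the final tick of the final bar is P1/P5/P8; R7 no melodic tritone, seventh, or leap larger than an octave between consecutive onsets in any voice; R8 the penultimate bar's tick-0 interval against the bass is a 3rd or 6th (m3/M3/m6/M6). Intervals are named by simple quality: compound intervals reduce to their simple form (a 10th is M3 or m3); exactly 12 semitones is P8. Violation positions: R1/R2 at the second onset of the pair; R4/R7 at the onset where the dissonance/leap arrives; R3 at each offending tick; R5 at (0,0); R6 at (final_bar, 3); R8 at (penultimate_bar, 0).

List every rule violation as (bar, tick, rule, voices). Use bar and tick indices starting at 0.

(1, 0, R2, (0, 1))
(1, 0, R4, (0, 2))
(2, 0, R2, (0, 2))
(2, 0, R7, (2,))
(3, 0, R4, (0, 2))
(4, 0, R2, (1, 2))
(5, 0, R1, (1, 2))

bar 0: v0=A3 v1=A4 v2=E5 downbeat P5
bar 1: v0=F3 v1=C4 v2=E4 downbeat M7
bar 2: v0=G3 v1=E4 v2=D5 downbeat P5
bar 3: v0=A3 v1=E4 v2=G4 downbeat m7
bar 4: v0=B3 v1=G4 v2=D5 downbeat m3
bar 5: v0=A3 v1=A4 v2=E5 downbeat P5
  -> R2 @ bar 1 tick 0 v(0, 1): A3/A4 P8 -> F3/C4 P5 similar
  -> R4 @ bar 1 tick 0 v(0, 2): F3/E4 M7 untreated
  -> R2 @ bar 2 tick 0 v(0, 2): F3/E4 M7 -> G3/D5 P5 similar
  -> R7 @ bar 2 tick 0 v(2,): E4->D5 leap 10st
  -> R4 @ bar 3 tick 0 v(0, 2): A3/G4 m7 untreated
  -> R2 @ bar 4 tick 0 v(1, 2): E4/G4 m3 -> G4/D5 P5 similar
  -> R1 @ bar 5 tick 0 v(1, 2): G4/D5 P5 -> A4/E5 P5 similar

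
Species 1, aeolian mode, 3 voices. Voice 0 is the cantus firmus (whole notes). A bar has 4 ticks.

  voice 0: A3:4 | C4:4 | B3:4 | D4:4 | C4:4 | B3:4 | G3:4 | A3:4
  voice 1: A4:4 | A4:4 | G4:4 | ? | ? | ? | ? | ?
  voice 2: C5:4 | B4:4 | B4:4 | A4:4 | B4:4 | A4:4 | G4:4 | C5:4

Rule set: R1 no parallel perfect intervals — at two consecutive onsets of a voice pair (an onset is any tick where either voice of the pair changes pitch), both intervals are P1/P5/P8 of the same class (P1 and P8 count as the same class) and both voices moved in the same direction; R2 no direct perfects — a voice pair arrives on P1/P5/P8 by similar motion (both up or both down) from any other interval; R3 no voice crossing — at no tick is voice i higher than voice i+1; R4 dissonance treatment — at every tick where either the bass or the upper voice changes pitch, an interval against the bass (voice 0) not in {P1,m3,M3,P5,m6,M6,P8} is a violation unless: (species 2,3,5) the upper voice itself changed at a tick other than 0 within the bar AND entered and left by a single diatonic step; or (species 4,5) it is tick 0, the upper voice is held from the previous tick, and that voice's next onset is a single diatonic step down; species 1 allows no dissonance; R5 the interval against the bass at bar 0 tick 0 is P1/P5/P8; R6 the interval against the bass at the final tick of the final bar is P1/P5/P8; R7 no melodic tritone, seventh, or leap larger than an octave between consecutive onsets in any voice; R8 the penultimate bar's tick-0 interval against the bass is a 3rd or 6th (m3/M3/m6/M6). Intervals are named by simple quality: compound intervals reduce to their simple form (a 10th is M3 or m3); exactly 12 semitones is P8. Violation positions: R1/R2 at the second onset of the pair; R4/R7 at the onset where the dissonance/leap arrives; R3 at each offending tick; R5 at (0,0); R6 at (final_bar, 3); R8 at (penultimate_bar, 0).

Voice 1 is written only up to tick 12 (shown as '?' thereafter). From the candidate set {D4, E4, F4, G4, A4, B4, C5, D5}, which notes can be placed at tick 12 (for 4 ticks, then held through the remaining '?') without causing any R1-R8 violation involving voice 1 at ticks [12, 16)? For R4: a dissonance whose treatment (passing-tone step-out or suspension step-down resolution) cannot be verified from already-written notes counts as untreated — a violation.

D4: violates R2
E4: violates R4
F4: legal
G4: violates R4
A4: violates R2
B4: violates R3
C5: violates R3,R4
D5: violates R2,R3

{F4}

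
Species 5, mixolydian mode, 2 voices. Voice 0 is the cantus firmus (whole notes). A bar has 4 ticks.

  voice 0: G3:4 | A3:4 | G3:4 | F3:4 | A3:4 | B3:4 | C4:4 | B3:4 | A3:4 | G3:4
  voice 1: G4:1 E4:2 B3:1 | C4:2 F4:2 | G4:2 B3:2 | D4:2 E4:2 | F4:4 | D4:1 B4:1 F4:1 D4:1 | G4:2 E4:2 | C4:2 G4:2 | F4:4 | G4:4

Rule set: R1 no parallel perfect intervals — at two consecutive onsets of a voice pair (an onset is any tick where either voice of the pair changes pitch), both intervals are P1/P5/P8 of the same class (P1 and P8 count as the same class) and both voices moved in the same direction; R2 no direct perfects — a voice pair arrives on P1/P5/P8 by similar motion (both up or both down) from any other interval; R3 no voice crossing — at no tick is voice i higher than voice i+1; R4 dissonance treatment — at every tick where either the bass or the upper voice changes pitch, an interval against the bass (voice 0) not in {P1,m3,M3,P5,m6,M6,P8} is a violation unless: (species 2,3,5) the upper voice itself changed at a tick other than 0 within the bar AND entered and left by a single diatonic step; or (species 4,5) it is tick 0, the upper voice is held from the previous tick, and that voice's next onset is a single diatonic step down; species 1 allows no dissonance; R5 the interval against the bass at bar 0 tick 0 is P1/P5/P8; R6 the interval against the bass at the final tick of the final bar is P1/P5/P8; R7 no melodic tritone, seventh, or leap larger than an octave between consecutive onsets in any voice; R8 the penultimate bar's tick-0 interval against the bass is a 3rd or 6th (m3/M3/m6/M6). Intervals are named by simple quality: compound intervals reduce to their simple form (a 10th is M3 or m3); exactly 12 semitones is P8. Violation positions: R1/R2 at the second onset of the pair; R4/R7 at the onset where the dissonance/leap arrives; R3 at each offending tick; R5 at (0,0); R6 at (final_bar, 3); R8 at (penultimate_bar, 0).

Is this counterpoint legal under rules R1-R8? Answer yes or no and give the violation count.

No (4 violations)

bar 0: v0=G3 v1=G4 (P8)
bar 1: v0=A3 v1=C4 (m3)
bar 2: v0=G3 v1=G4 (P8)
bar 3: v0=F3 v1=D4 (M6)
bar 4: v0=A3 v1=F4 (m6)
bar 5: v0=B3 v1=D4 (m3)
bar 6: v0=C4 v1=G4 (P5)
bar 7: v0=B3 v1=C4 (m2)
bar 8: v0=A3 v1=F4 (m6)
bar 9: v0=G3 v1=G4 (P8)
  R4 @ bar5.2: B3/F4 TT untreated
  R7 @ bar5.2: B4->F4 leap 6st
  R2 @ bar6.0: B3/D4 m3 -> C4/G4 P5 similar
  R4 @ bar7.0: B3/C4 m2 untreated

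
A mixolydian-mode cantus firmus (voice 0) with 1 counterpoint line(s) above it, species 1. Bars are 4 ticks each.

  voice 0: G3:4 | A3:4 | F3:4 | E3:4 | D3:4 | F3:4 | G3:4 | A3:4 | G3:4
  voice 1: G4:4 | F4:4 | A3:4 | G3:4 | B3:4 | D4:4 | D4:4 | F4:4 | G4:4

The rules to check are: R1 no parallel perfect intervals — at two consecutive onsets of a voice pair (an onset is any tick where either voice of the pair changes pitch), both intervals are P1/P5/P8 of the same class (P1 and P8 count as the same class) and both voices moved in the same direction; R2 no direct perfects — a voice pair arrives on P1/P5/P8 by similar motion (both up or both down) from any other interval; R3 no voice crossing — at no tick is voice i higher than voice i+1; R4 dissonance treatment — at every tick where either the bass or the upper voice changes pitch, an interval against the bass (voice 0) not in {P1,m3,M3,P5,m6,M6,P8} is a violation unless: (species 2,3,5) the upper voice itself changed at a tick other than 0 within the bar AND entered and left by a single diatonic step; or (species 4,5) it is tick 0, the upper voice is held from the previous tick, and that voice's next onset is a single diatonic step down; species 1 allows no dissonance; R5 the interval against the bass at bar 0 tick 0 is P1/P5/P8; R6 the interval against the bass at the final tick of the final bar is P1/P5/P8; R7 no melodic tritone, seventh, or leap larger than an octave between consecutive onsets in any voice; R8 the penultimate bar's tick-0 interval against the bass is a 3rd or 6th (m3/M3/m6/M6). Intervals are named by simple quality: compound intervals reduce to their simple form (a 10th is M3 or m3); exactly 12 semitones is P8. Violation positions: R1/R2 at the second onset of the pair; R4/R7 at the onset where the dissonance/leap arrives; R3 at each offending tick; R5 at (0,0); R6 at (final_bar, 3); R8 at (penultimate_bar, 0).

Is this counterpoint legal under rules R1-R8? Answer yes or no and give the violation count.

Yes (0 violations)

bar 0: v0=G3 v1=G4 (P8)
bar 1: v0=A3 v1=F4 (m6)
bar 2: v0=F3 v1=A3 (M3)
bar 3: v0=E3 v1=G3 (m3)
bar 4: v0=D3 v1=B3 (M6)
bar 5: v0=F3 v1=D4 (M6)
bar 6: v0=G3 v1=D4 (P5)
bar 7: v0=A3 v1=F4 (m6)
bar 8: v0=G3 v1=G4 (P8)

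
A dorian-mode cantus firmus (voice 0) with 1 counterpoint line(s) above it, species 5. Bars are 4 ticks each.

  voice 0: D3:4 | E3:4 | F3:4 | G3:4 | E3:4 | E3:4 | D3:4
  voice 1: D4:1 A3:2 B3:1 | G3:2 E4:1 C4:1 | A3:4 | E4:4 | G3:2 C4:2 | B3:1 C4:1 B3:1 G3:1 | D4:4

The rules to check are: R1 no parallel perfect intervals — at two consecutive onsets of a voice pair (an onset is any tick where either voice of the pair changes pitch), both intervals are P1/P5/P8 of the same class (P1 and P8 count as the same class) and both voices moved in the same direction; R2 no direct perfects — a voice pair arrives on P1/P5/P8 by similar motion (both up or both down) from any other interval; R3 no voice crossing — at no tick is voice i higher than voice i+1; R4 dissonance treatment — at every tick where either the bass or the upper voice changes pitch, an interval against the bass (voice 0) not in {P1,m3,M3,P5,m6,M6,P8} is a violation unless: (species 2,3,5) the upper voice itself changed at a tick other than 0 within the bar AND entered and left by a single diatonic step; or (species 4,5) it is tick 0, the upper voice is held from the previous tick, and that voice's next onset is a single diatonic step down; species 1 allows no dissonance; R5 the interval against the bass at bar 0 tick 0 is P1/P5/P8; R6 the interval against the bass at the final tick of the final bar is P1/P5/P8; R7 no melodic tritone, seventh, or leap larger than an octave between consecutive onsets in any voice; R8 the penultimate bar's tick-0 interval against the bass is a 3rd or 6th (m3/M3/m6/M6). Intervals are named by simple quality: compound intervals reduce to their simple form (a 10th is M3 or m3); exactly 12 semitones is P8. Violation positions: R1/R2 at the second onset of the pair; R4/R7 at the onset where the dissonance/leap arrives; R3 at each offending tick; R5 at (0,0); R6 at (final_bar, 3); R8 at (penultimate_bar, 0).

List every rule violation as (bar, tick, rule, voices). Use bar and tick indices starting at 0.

(5, 0, R8, (0, 1))

bar 0: v0=D3 v1=D4 downbeat P8
bar 1: v0=E3 v1=G3 downbeat m3
bar 2: v0=F3 v1=A3 downbeat M3
bar 3: v0=G3 v1=E4 downbeat M6
bar 4: v0=E3 v1=G3 downbeat m3
bar 5: v0=E3 v1=B3 downbeat P5
bar 6: v0=D3 v1=D4 downbeat P8
  -> R8 @ bar 5 tick 0 v(0, 1): penult P5 not 3rd/6th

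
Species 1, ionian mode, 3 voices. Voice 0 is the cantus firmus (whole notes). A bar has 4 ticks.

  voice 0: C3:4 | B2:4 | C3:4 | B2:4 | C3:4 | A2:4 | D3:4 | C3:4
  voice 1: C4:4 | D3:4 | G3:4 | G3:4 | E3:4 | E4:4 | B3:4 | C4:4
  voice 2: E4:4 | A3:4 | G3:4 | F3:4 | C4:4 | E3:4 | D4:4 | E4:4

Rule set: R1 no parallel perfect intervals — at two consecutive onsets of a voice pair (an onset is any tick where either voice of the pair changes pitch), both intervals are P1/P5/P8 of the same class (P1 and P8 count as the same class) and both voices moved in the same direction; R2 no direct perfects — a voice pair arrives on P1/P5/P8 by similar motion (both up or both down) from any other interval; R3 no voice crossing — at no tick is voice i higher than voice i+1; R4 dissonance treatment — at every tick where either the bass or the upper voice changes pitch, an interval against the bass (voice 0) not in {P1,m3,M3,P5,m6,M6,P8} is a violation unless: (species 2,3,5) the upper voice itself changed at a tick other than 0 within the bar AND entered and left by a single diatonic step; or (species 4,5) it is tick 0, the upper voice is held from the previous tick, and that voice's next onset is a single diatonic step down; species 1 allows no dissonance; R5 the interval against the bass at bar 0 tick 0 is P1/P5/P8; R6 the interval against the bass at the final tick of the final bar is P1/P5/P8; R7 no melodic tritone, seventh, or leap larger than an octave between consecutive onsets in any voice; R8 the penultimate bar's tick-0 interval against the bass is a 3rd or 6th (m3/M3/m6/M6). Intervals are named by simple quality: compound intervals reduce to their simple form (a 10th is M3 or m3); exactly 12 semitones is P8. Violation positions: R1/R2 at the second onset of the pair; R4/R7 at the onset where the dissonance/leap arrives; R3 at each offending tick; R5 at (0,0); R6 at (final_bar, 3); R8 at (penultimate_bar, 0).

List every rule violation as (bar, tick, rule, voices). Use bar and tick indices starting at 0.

bar 0: v0=C3 v1=C4 v2=E4 downbeat M3
bar 1: v0=B2 v1=D3 v2=A3 downbeat m7
bar 2: v0=C3 v1=G3 v2=G3 downbeat P5
bar 3: v0=B2 v1=G3 v2=F3 downbeat TT
bar 4: v0=C3 v1=E3 v2=C4 downbeat P8
bar 5: v0=A2 v1=E4 v2=E3 downbeat P5
bar 6: v0=D3 v1=B3 v2=D4 downbeat P8
bar 7: v0=C3 v1=C4 v2=E4 downbeat M3
  -> R5 @ bar 0 tick 0 v(0, 2): opens on M3
  -> R2 @ bar 1 tick 0 v(1, 2): C4/E4 M3 -> D3/A3 P5 similar
  -> R4 @ bar 1 tick 0 v(0, 2): B2/A3 m7 untreated
  -> R7 @ bar 1 tick 0 v(1,): C4->D3 leap 10st
  -> R2 @ bar 2 tick 0 v(0, 1): B2/D3 m3 -> C3/G3 P5 similar
  -> R3 @ bar 3 tick 0 v(1, 2): G3 above F3
  -> R4 @ bar 3 tick 0 v(0, 2): B2/F3 TT untreated
  -> R3 @ bar 3 tick 1 v(1, 2): G3 above F3
  -> R3 @ bar 3 tick 2 v(1, 2): G3 above F3
  -> R3 @ bar 3 tick 3 v(1, 2): G3 above F3
  -> R2 @ bar 4 tick 0 v(0, 2): B2/F3 TT -> C3/C4 P8 similar
  -> R2 @ bar 5 tick 0 v(0, 2): C3/C4 P8 -> A2/E3 P5 similar
  -> R3 @ bar 5 tick 0 v(1, 2): E4 above E3
  -> R3 @ bar 5 tick 1 v(1, 2): E4 above E3
  -> R3 @ bar 5 tick 2 v(1, 2): E4 above E3
  -> R3 @ bar 5 tick 3 v(1, 2): E4 above E3
  -> R2 @ bar 6 tick 0 v(0, 2): A2/E3 P5 -> D3/D4 P8 similar
  -> R7 @ bar 6 tick 0 v(2,): E3->D4 leap 10st
  -> R8 @ bar 6 tick 0 v(0, 2): penult P8 not 3rd/6th
  -> R6 @ bar 7 tick 3 v(0, 2): closes on M3

(0, 0, R5, (0, 2))
(1, 0, R2, (1, 2))
(1, 0, R4, (0, 2))
(1, 0, R7, (1,))
(2, 0, R2, (0, 1))
(3, 0, R3, (1, 2))
(3, 0, R4, (0, 2))
(3, 1, R3, (1, 2))
(3, 2, R3, (1, 2))
(3, 3, R3, (1, 2))
(4, 0, R2, (0, 2))
(5, 0, R2, (0, 2))
(5, 0, R3, (1, 2))
(5, 1, R3, (1, 2))
(5, 2, R3, (1, 2))
(5, 3, R3, (1, 2))
(6, 0, R2, (0, 2))
(6, 0, R7, (2,))
(6, 0, R8, (0, 2))
(7, 3, R6, (0, 2))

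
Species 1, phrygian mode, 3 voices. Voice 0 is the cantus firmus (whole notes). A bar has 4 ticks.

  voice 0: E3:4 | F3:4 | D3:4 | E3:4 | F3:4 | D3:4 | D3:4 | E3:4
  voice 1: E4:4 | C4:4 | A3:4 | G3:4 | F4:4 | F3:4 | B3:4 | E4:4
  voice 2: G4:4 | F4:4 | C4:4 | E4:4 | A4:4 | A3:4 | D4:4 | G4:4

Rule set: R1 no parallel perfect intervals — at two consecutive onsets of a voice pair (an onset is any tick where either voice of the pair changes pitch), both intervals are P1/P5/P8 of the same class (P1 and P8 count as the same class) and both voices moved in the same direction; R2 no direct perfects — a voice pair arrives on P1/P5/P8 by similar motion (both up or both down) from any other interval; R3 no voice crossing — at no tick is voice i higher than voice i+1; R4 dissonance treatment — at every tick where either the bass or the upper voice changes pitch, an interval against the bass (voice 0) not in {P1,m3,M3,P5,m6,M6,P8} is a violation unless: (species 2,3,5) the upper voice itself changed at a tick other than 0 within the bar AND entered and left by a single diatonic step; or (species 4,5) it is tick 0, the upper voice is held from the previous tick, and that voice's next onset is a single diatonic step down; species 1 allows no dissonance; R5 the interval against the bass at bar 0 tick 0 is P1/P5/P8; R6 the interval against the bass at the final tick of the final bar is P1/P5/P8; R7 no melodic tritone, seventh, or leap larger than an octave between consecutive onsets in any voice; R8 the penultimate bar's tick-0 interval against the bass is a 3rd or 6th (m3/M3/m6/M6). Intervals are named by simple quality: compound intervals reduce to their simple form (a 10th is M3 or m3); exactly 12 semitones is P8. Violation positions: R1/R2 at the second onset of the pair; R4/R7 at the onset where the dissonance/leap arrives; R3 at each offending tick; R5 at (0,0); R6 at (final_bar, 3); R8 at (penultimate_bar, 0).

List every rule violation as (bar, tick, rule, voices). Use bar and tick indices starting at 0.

bar 0: v0=E3 v1=E4 v2=G4 downbeat m3
bar 1: v0=F3 v1=C4 v2=F4 downbeat P8
bar 2: v0=D3 v1=A3 v2=C4 downbeat m7
bar 3: v0=E3 v1=G3 v2=E4 downbeat P8
bar 4: v0=F3 v1=F4 v2=A4 downbeat M3
bar 5: v0=D3 v1=F3 v2=A3 downbeat P5
bar 6: v0=D3 v1=B3 v2=D4 downbeat P8
bar 7: v0=E3 v1=E4 v2=G4 downbeat m3
  -> R5 @ bar 0 tick 0 v(0, 2): opens on m3
  -> R1 @ bar 2 tick 0 v(0, 1): F3/C4 P5 -> D3/A3 P5 similar
  -> R4 @ bar 2 tick 0 v(0, 2): D3/C4 m7 untreated
  -> R2 @ bar 3 tick 0 v(0, 2): D3/C4 m7 -> E3/E4 P8 similar
  -> R2 @ bar 4 tick 0 v(0, 1): E3/G3 m3 -> F3/F4 P8 similar
  -> R7 @ bar 4 tick 0 v(1,): G3->F4 leap 10st
  -> R2 @ bar 5 tick 0 v(0, 2): F3/A4 M3 -> D3/A3 P5 similar
  -> R7 @ bar 6 tick 0 v(1,): F3->B3 leap 6st
  -> R8 @ bar 6 tick 0 v(0, 2): penult P8 not 3rd/6th
  -> R2 @ bar 7 tick 0 v(0, 1): D3/B3 M6 -> E3/E4 P8 similar
  -> R6 @ bar 7 tick 3 v(0, 2): closes on m3

(0, 0, R5, (0, 2))
(2, 0, R1, (0, 1))
(2, 0, R4, (0, 2))
(3, 0, R2, (0, 2))
(4, 0, R2, (0, 1))
(4, 0, R7, (1,))
(5, 0, R2, (0, 2))
(6, 0, R7, (1,))
(6, 0, R8, (0, 2))
(7, 0, R2, (0, 1))
(7, 3, R6, (0, 2))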